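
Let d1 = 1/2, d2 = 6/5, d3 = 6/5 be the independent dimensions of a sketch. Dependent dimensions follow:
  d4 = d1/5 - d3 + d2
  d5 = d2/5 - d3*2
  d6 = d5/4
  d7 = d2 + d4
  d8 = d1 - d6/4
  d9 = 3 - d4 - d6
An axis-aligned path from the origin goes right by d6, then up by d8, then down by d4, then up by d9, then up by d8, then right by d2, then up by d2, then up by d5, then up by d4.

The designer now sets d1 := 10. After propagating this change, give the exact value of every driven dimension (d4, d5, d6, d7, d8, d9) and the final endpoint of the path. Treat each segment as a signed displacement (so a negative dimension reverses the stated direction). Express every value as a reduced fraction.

Apply edit: d1 := 10
  d4 = d1/5 - d3 + d2 = 2
  d5 = d2/5 - d3*2 = -54/25
  d6 = d5/4 = -27/50
  d7 = d2 + d4 = 16/5
  d8 = d1 - d6/4 = 2027/200
  d9 = 3 - d4 - d6 = 77/50
Walk from origin (0, 0):
  seg 1: right by d6 = -27/50 → (-27/50, 0)
  seg 2: up by d8 = 2027/200 → (-27/50, 2027/200)
  seg 3: down by d4 = 2 → (-27/50, 1627/200)
  seg 4: up by d9 = 77/50 → (-27/50, 387/40)
  seg 5: up by d8 = 2027/200 → (-27/50, 1981/100)
  seg 6: right by d2 = 6/5 → (33/50, 1981/100)
  seg 7: up by d2 = 6/5 → (33/50, 2101/100)
  seg 8: up by d5 = -54/25 → (33/50, 377/20)
  seg 9: up by d4 = 2 → (33/50, 417/20)

d4 = 2
d5 = -54/25
d6 = -27/50
d7 = 16/5
d8 = 2027/200
d9 = 77/50
endpoint = (33/50, 417/20)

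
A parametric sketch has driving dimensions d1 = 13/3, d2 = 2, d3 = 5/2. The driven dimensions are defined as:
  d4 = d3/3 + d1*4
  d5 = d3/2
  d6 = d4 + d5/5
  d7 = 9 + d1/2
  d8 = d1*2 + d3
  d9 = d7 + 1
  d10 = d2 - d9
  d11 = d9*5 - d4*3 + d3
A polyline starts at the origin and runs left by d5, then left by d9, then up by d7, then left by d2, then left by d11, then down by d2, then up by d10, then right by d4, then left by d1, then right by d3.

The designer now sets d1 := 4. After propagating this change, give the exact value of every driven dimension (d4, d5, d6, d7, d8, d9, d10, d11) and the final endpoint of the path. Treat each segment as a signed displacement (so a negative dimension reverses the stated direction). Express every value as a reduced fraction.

d4 = 101/6
d5 = 5/4
d6 = 205/12
d7 = 11
d8 = 21/2
d9 = 12
d10 = -10
d11 = 12
endpoint = (-143/12, -1)

Apply edit: d1 := 4
  d4 = d3/3 + d1*4 = 101/6
  d5 = d3/2 = 5/4
  d6 = d4 + d5/5 = 205/12
  d7 = 9 + d1/2 = 11
  d8 = d1*2 + d3 = 21/2
  d9 = d7 + 1 = 12
  d10 = d2 - d9 = -10
  d11 = d9*5 - d4*3 + d3 = 12
Walk from origin (0, 0):
  seg 1: left by d5 = 5/4 → (-5/4, 0)
  seg 2: left by d9 = 12 → (-53/4, 0)
  seg 3: up by d7 = 11 → (-53/4, 11)
  seg 4: left by d2 = 2 → (-61/4, 11)
  seg 5: left by d11 = 12 → (-109/4, 11)
  seg 6: down by d2 = 2 → (-109/4, 9)
  seg 7: up by d10 = -10 → (-109/4, -1)
  seg 8: right by d4 = 101/6 → (-125/12, -1)
  seg 9: left by d1 = 4 → (-173/12, -1)
  seg 10: right by d3 = 5/2 → (-143/12, -1)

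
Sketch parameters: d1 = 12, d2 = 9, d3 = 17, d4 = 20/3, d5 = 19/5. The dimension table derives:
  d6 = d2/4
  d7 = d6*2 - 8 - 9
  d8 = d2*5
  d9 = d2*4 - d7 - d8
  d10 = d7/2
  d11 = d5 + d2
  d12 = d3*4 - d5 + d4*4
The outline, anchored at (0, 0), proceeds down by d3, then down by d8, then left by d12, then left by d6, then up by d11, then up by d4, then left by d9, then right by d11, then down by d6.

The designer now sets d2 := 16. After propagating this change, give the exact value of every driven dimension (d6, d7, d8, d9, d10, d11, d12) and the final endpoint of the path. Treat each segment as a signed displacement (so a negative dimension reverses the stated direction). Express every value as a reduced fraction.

Apply edit: d2 := 16
  d6 = d2/4 = 4
  d7 = d6*2 - 8 - 9 = -9
  d8 = d2*5 = 80
  d9 = d2*4 - d7 - d8 = -7
  d10 = d7/2 = -9/2
  d11 = d5 + d2 = 99/5
  d12 = d3*4 - d5 + d4*4 = 1363/15
Walk from origin (0, 0):
  seg 1: down by d3 = 17 → (0, -17)
  seg 2: down by d8 = 80 → (0, -97)
  seg 3: left by d12 = 1363/15 → (-1363/15, -97)
  seg 4: left by d6 = 4 → (-1423/15, -97)
  seg 5: up by d11 = 99/5 → (-1423/15, -386/5)
  seg 6: up by d4 = 20/3 → (-1423/15, -1058/15)
  seg 7: left by d9 = -7 → (-1318/15, -1058/15)
  seg 8: right by d11 = 99/5 → (-1021/15, -1058/15)
  seg 9: down by d6 = 4 → (-1021/15, -1118/15)

d6 = 4
d7 = -9
d8 = 80
d9 = -7
d10 = -9/2
d11 = 99/5
d12 = 1363/15
endpoint = (-1021/15, -1118/15)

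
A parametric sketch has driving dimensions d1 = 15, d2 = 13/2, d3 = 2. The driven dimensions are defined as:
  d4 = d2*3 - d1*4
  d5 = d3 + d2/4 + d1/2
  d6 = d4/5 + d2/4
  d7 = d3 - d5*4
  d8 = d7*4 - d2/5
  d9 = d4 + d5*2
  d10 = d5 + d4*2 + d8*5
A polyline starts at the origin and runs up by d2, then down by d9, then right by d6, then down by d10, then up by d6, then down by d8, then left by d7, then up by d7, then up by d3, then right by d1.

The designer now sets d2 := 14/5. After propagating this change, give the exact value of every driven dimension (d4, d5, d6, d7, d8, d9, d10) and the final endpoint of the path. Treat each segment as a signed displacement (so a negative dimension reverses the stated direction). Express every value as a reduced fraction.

d4 = -258/5
d5 = 51/5
d6 = -481/50
d7 = -194/5
d8 = -3894/25
d9 = -156/5
d10 = -4359/5
endpoint = (2209/50, 50757/50)

Apply edit: d2 := 14/5
  d4 = d2*3 - d1*4 = -258/5
  d5 = d3 + d2/4 + d1/2 = 51/5
  d6 = d4/5 + d2/4 = -481/50
  d7 = d3 - d5*4 = -194/5
  d8 = d7*4 - d2/5 = -3894/25
  d9 = d4 + d5*2 = -156/5
  d10 = d5 + d4*2 + d8*5 = -4359/5
Walk from origin (0, 0):
  seg 1: up by d2 = 14/5 → (0, 14/5)
  seg 2: down by d9 = -156/5 → (0, 34)
  seg 3: right by d6 = -481/50 → (-481/50, 34)
  seg 4: down by d10 = -4359/5 → (-481/50, 4529/5)
  seg 5: up by d6 = -481/50 → (-481/50, 44809/50)
  seg 6: down by d8 = -3894/25 → (-481/50, 52597/50)
  seg 7: left by d7 = -194/5 → (1459/50, 52597/50)
  seg 8: up by d7 = -194/5 → (1459/50, 50657/50)
  seg 9: up by d3 = 2 → (1459/50, 50757/50)
  seg 10: right by d1 = 15 → (2209/50, 50757/50)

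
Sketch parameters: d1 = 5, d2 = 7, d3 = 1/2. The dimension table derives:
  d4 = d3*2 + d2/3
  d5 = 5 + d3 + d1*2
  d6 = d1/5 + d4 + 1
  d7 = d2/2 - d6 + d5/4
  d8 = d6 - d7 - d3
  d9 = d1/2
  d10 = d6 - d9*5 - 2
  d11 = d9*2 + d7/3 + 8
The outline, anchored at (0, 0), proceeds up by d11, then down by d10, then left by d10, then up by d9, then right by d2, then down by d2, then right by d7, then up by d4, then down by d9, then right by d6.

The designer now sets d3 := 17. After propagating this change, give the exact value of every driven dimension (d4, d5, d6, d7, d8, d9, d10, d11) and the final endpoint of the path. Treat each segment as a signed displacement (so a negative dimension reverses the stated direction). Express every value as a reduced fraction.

d4 = 109/3
d5 = 32
d6 = 115/3
d7 = -161/6
d8 = 289/6
d9 = 5/2
d10 = 143/6
d11 = 73/18
endpoint = (-16/3, 86/9)

Apply edit: d3 := 17
  d4 = d3*2 + d2/3 = 109/3
  d5 = 5 + d3 + d1*2 = 32
  d6 = d1/5 + d4 + 1 = 115/3
  d7 = d2/2 - d6 + d5/4 = -161/6
  d8 = d6 - d7 - d3 = 289/6
  d9 = d1/2 = 5/2
  d10 = d6 - d9*5 - 2 = 143/6
  d11 = d9*2 + d7/3 + 8 = 73/18
Walk from origin (0, 0):
  seg 1: up by d11 = 73/18 → (0, 73/18)
  seg 2: down by d10 = 143/6 → (0, -178/9)
  seg 3: left by d10 = 143/6 → (-143/6, -178/9)
  seg 4: up by d9 = 5/2 → (-143/6, -311/18)
  seg 5: right by d2 = 7 → (-101/6, -311/18)
  seg 6: down by d2 = 7 → (-101/6, -437/18)
  seg 7: right by d7 = -161/6 → (-131/3, -437/18)
  seg 8: up by d4 = 109/3 → (-131/3, 217/18)
  seg 9: down by d9 = 5/2 → (-131/3, 86/9)
  seg 10: right by d6 = 115/3 → (-16/3, 86/9)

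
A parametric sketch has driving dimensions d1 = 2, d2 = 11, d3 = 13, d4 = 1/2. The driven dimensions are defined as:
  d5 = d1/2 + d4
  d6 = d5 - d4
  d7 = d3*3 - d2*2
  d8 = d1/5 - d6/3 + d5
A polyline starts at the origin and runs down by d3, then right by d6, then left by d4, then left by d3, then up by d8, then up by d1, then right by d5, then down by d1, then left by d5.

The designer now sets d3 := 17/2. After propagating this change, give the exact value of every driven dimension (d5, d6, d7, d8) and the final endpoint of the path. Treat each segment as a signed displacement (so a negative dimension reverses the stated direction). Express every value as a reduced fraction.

d5 = 3/2
d6 = 1
d7 = 7/2
d8 = 47/30
endpoint = (-8, -104/15)

Apply edit: d3 := 17/2
  d5 = d1/2 + d4 = 3/2
  d6 = d5 - d4 = 1
  d7 = d3*3 - d2*2 = 7/2
  d8 = d1/5 - d6/3 + d5 = 47/30
Walk from origin (0, 0):
  seg 1: down by d3 = 17/2 → (0, -17/2)
  seg 2: right by d6 = 1 → (1, -17/2)
  seg 3: left by d4 = 1/2 → (1/2, -17/2)
  seg 4: left by d3 = 17/2 → (-8, -17/2)
  seg 5: up by d8 = 47/30 → (-8, -104/15)
  seg 6: up by d1 = 2 → (-8, -74/15)
  seg 7: right by d5 = 3/2 → (-13/2, -74/15)
  seg 8: down by d1 = 2 → (-13/2, -104/15)
  seg 9: left by d5 = 3/2 → (-8, -104/15)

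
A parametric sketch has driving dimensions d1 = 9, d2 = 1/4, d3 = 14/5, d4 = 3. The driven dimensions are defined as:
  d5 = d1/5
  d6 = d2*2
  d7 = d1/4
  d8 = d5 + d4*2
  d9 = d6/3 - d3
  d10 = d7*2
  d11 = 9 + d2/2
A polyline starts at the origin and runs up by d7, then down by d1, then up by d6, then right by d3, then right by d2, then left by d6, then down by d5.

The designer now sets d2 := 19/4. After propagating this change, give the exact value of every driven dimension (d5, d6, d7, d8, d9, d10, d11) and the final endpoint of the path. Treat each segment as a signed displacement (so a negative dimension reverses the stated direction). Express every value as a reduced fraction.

d5 = 9/5
d6 = 19/2
d7 = 9/4
d8 = 39/5
d9 = 11/30
d10 = 9/2
d11 = 91/8
endpoint = (-39/20, 19/20)

Apply edit: d2 := 19/4
  d5 = d1/5 = 9/5
  d6 = d2*2 = 19/2
  d7 = d1/4 = 9/4
  d8 = d5 + d4*2 = 39/5
  d9 = d6/3 - d3 = 11/30
  d10 = d7*2 = 9/2
  d11 = 9 + d2/2 = 91/8
Walk from origin (0, 0):
  seg 1: up by d7 = 9/4 → (0, 9/4)
  seg 2: down by d1 = 9 → (0, -27/4)
  seg 3: up by d6 = 19/2 → (0, 11/4)
  seg 4: right by d3 = 14/5 → (14/5, 11/4)
  seg 5: right by d2 = 19/4 → (151/20, 11/4)
  seg 6: left by d6 = 19/2 → (-39/20, 11/4)
  seg 7: down by d5 = 9/5 → (-39/20, 19/20)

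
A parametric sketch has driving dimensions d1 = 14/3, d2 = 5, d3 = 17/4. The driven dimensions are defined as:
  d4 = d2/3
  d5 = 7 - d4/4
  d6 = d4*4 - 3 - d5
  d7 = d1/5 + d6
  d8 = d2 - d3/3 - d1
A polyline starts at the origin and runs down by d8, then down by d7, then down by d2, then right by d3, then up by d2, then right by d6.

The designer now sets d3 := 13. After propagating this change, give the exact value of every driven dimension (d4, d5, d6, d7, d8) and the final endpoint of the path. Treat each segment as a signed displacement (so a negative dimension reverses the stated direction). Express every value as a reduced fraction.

Apply edit: d3 := 13
  d4 = d2/3 = 5/3
  d5 = 7 - d4/4 = 79/12
  d6 = d4*4 - 3 - d5 = -35/12
  d7 = d1/5 + d6 = -119/60
  d8 = d2 - d3/3 - d1 = -4
Walk from origin (0, 0):
  seg 1: down by d8 = -4 → (0, 4)
  seg 2: down by d7 = -119/60 → (0, 359/60)
  seg 3: down by d2 = 5 → (0, 59/60)
  seg 4: right by d3 = 13 → (13, 59/60)
  seg 5: up by d2 = 5 → (13, 359/60)
  seg 6: right by d6 = -35/12 → (121/12, 359/60)

d4 = 5/3
d5 = 79/12
d6 = -35/12
d7 = -119/60
d8 = -4
endpoint = (121/12, 359/60)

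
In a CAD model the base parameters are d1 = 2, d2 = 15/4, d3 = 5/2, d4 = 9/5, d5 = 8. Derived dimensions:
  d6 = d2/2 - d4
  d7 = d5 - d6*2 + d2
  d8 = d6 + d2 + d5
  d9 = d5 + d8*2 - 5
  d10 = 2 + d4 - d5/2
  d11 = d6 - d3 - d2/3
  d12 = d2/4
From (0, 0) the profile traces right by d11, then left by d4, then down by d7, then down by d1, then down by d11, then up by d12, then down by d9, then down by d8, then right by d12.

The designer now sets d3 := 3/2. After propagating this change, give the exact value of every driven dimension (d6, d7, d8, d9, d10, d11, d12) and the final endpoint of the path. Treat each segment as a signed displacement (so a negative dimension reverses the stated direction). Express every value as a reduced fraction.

d6 = 3/40
d7 = 58/5
d8 = 473/40
d9 = 533/20
d10 = -1/5
d11 = -107/40
d12 = 15/16
endpoint = (-283/80, -3877/80)

Apply edit: d3 := 3/2
  d6 = d2/2 - d4 = 3/40
  d7 = d5 - d6*2 + d2 = 58/5
  d8 = d6 + d2 + d5 = 473/40
  d9 = d5 + d8*2 - 5 = 533/20
  d10 = 2 + d4 - d5/2 = -1/5
  d11 = d6 - d3 - d2/3 = -107/40
  d12 = d2/4 = 15/16
Walk from origin (0, 0):
  seg 1: right by d11 = -107/40 → (-107/40, 0)
  seg 2: left by d4 = 9/5 → (-179/40, 0)
  seg 3: down by d7 = 58/5 → (-179/40, -58/5)
  seg 4: down by d1 = 2 → (-179/40, -68/5)
  seg 5: down by d11 = -107/40 → (-179/40, -437/40)
  seg 6: up by d12 = 15/16 → (-179/40, -799/80)
  seg 7: down by d9 = 533/20 → (-179/40, -2931/80)
  seg 8: down by d8 = 473/40 → (-179/40, -3877/80)
  seg 9: right by d12 = 15/16 → (-283/80, -3877/80)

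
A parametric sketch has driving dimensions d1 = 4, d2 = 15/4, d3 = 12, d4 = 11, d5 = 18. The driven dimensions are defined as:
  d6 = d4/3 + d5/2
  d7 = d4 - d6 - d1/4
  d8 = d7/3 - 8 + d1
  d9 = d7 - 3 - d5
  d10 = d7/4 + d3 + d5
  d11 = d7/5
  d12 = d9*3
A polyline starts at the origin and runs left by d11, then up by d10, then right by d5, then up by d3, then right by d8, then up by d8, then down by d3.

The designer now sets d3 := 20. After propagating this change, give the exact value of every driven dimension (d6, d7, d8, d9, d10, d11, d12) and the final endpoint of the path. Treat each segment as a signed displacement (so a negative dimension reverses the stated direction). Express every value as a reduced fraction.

d6 = 38/3
d7 = -8/3
d8 = -44/9
d9 = -71/3
d10 = 112/3
d11 = -8/15
d12 = -71
endpoint = (614/45, 292/9)

Apply edit: d3 := 20
  d6 = d4/3 + d5/2 = 38/3
  d7 = d4 - d6 - d1/4 = -8/3
  d8 = d7/3 - 8 + d1 = -44/9
  d9 = d7 - 3 - d5 = -71/3
  d10 = d7/4 + d3 + d5 = 112/3
  d11 = d7/5 = -8/15
  d12 = d9*3 = -71
Walk from origin (0, 0):
  seg 1: left by d11 = -8/15 → (8/15, 0)
  seg 2: up by d10 = 112/3 → (8/15, 112/3)
  seg 3: right by d5 = 18 → (278/15, 112/3)
  seg 4: up by d3 = 20 → (278/15, 172/3)
  seg 5: right by d8 = -44/9 → (614/45, 172/3)
  seg 6: up by d8 = -44/9 → (614/45, 472/9)
  seg 7: down by d3 = 20 → (614/45, 292/9)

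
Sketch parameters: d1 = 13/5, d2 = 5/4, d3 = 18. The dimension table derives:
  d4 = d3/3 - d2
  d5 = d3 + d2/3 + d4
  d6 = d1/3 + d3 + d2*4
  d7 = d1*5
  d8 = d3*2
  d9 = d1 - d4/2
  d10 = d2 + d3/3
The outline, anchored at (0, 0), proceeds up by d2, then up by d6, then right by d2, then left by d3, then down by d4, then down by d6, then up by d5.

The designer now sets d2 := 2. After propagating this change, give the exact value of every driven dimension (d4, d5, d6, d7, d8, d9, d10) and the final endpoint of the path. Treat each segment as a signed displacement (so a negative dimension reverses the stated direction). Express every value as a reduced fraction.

Apply edit: d2 := 2
  d4 = d3/3 - d2 = 4
  d5 = d3 + d2/3 + d4 = 68/3
  d6 = d1/3 + d3 + d2*4 = 403/15
  d7 = d1*5 = 13
  d8 = d3*2 = 36
  d9 = d1 - d4/2 = 3/5
  d10 = d2 + d3/3 = 8
Walk from origin (0, 0):
  seg 1: up by d2 = 2 → (0, 2)
  seg 2: up by d6 = 403/15 → (0, 433/15)
  seg 3: right by d2 = 2 → (2, 433/15)
  seg 4: left by d3 = 18 → (-16, 433/15)
  seg 5: down by d4 = 4 → (-16, 373/15)
  seg 6: down by d6 = 403/15 → (-16, -2)
  seg 7: up by d5 = 68/3 → (-16, 62/3)

d4 = 4
d5 = 68/3
d6 = 403/15
d7 = 13
d8 = 36
d9 = 3/5
d10 = 8
endpoint = (-16, 62/3)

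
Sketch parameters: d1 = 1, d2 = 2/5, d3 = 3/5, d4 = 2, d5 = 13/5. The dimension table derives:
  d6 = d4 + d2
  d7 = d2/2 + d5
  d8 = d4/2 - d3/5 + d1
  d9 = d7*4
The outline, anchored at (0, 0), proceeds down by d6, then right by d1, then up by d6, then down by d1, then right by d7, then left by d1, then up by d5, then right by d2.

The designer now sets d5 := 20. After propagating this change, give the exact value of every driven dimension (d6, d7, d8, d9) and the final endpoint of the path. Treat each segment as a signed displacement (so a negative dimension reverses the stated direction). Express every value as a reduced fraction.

Apply edit: d5 := 20
  d6 = d4 + d2 = 12/5
  d7 = d2/2 + d5 = 101/5
  d8 = d4/2 - d3/5 + d1 = 47/25
  d9 = d7*4 = 404/5
Walk from origin (0, 0):
  seg 1: down by d6 = 12/5 → (0, -12/5)
  seg 2: right by d1 = 1 → (1, -12/5)
  seg 3: up by d6 = 12/5 → (1, 0)
  seg 4: down by d1 = 1 → (1, -1)
  seg 5: right by d7 = 101/5 → (106/5, -1)
  seg 6: left by d1 = 1 → (101/5, -1)
  seg 7: up by d5 = 20 → (101/5, 19)
  seg 8: right by d2 = 2/5 → (103/5, 19)

d6 = 12/5
d7 = 101/5
d8 = 47/25
d9 = 404/5
endpoint = (103/5, 19)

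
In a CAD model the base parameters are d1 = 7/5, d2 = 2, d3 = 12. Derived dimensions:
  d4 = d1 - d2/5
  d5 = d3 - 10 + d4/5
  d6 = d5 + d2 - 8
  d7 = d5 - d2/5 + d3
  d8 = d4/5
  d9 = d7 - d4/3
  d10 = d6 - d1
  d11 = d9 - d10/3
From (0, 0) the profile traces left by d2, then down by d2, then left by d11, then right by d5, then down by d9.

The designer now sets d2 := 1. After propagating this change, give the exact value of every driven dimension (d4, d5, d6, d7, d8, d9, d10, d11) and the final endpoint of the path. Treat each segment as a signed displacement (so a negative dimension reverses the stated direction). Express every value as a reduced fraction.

d4 = 6/5
d5 = 56/25
d6 = -119/25
d7 = 351/25
d8 = 6/25
d9 = 341/25
d10 = -154/25
d11 = 1177/75
endpoint = (-1084/75, -366/25)

Apply edit: d2 := 1
  d4 = d1 - d2/5 = 6/5
  d5 = d3 - 10 + d4/5 = 56/25
  d6 = d5 + d2 - 8 = -119/25
  d7 = d5 - d2/5 + d3 = 351/25
  d8 = d4/5 = 6/25
  d9 = d7 - d4/3 = 341/25
  d10 = d6 - d1 = -154/25
  d11 = d9 - d10/3 = 1177/75
Walk from origin (0, 0):
  seg 1: left by d2 = 1 → (-1, 0)
  seg 2: down by d2 = 1 → (-1, -1)
  seg 3: left by d11 = 1177/75 → (-1252/75, -1)
  seg 4: right by d5 = 56/25 → (-1084/75, -1)
  seg 5: down by d9 = 341/25 → (-1084/75, -366/25)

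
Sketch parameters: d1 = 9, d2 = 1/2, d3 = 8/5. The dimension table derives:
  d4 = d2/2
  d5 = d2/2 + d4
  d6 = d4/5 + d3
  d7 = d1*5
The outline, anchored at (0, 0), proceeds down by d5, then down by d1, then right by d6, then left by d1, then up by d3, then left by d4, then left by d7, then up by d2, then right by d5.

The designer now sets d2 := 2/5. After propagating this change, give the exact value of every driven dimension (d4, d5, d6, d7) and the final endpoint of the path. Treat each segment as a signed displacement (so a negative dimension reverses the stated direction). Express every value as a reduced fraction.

Apply edit: d2 := 2/5
  d4 = d2/2 = 1/5
  d5 = d2/2 + d4 = 2/5
  d6 = d4/5 + d3 = 41/25
  d7 = d1*5 = 45
Walk from origin (0, 0):
  seg 1: down by d5 = 2/5 → (0, -2/5)
  seg 2: down by d1 = 9 → (0, -47/5)
  seg 3: right by d6 = 41/25 → (41/25, -47/5)
  seg 4: left by d1 = 9 → (-184/25, -47/5)
  seg 5: up by d3 = 8/5 → (-184/25, -39/5)
  seg 6: left by d4 = 1/5 → (-189/25, -39/5)
  seg 7: left by d7 = 45 → (-1314/25, -39/5)
  seg 8: up by d2 = 2/5 → (-1314/25, -37/5)
  seg 9: right by d5 = 2/5 → (-1304/25, -37/5)

d4 = 1/5
d5 = 2/5
d6 = 41/25
d7 = 45
endpoint = (-1304/25, -37/5)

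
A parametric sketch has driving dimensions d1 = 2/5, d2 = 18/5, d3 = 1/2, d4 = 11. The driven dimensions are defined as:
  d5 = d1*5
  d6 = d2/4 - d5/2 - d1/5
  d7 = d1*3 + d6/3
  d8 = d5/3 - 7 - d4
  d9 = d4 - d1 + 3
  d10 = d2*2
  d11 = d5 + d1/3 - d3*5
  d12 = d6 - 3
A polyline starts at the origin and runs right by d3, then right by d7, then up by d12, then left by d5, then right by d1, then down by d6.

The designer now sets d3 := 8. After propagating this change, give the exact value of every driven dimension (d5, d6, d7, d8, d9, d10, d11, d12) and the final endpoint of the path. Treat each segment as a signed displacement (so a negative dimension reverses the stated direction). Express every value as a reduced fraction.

Apply edit: d3 := 8
  d5 = d1*5 = 2
  d6 = d2/4 - d5/2 - d1/5 = -9/50
  d7 = d1*3 + d6/3 = 57/50
  d8 = d5/3 - 7 - d4 = -52/3
  d9 = d4 - d1 + 3 = 68/5
  d10 = d2*2 = 36/5
  d11 = d5 + d1/3 - d3*5 = -568/15
  d12 = d6 - 3 = -159/50
Walk from origin (0, 0):
  seg 1: right by d3 = 8 → (8, 0)
  seg 2: right by d7 = 57/50 → (457/50, 0)
  seg 3: up by d12 = -159/50 → (457/50, -159/50)
  seg 4: left by d5 = 2 → (357/50, -159/50)
  seg 5: right by d1 = 2/5 → (377/50, -159/50)
  seg 6: down by d6 = -9/50 → (377/50, -3)

d5 = 2
d6 = -9/50
d7 = 57/50
d8 = -52/3
d9 = 68/5
d10 = 36/5
d11 = -568/15
d12 = -159/50
endpoint = (377/50, -3)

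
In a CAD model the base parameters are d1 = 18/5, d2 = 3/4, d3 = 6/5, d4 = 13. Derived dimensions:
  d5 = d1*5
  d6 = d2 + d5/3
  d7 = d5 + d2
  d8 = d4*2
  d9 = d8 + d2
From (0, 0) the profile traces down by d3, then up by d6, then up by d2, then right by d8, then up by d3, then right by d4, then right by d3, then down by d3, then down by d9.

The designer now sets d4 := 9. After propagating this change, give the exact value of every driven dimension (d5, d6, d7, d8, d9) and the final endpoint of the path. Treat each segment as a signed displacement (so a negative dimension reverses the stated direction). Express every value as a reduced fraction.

Apply edit: d4 := 9
  d5 = d1*5 = 18
  d6 = d2 + d5/3 = 27/4
  d7 = d5 + d2 = 75/4
  d8 = d4*2 = 18
  d9 = d8 + d2 = 75/4
Walk from origin (0, 0):
  seg 1: down by d3 = 6/5 → (0, -6/5)
  seg 2: up by d6 = 27/4 → (0, 111/20)
  seg 3: up by d2 = 3/4 → (0, 63/10)
  seg 4: right by d8 = 18 → (18, 63/10)
  seg 5: up by d3 = 6/5 → (18, 15/2)
  seg 6: right by d4 = 9 → (27, 15/2)
  seg 7: right by d3 = 6/5 → (141/5, 15/2)
  seg 8: down by d3 = 6/5 → (141/5, 63/10)
  seg 9: down by d9 = 75/4 → (141/5, -249/20)

d5 = 18
d6 = 27/4
d7 = 75/4
d8 = 18
d9 = 75/4
endpoint = (141/5, -249/20)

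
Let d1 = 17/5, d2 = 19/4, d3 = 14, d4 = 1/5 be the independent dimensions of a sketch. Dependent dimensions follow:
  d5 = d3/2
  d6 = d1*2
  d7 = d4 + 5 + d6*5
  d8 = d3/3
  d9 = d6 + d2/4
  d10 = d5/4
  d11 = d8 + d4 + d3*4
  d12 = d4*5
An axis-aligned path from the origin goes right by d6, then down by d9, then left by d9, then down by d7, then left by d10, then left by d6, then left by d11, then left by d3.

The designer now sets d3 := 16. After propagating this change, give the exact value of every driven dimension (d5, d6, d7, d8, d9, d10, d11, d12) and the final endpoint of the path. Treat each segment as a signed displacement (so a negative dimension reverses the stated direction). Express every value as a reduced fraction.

Apply edit: d3 := 16
  d5 = d3/2 = 8
  d6 = d1*2 = 34/5
  d7 = d4 + 5 + d6*5 = 196/5
  d8 = d3/3 = 16/3
  d9 = d6 + d2/4 = 639/80
  d10 = d5/4 = 2
  d11 = d8 + d4 + d3*4 = 1043/15
  d12 = d4*5 = 1
Walk from origin (0, 0):
  seg 1: right by d6 = 34/5 → (34/5, 0)
  seg 2: down by d9 = 639/80 → (34/5, -639/80)
  seg 3: left by d9 = 639/80 → (-19/16, -639/80)
  seg 4: down by d7 = 196/5 → (-19/16, -755/16)
  seg 5: left by d10 = 2 → (-51/16, -755/16)
  seg 6: left by d6 = 34/5 → (-799/80, -755/16)
  seg 7: left by d11 = 1043/15 → (-3817/48, -755/16)
  seg 8: left by d3 = 16 → (-4585/48, -755/16)

d5 = 8
d6 = 34/5
d7 = 196/5
d8 = 16/3
d9 = 639/80
d10 = 2
d11 = 1043/15
d12 = 1
endpoint = (-4585/48, -755/16)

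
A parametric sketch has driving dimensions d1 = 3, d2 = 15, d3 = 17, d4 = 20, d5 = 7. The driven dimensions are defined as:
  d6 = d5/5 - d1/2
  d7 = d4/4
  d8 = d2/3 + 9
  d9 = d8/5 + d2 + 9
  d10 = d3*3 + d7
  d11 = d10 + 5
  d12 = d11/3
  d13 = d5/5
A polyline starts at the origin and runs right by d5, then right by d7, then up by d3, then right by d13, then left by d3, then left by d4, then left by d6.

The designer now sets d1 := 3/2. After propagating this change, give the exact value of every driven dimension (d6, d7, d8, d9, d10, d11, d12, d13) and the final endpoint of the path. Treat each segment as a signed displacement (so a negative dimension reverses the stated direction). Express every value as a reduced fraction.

d6 = 13/20
d7 = 5
d8 = 14
d9 = 134/5
d10 = 56
d11 = 61
d12 = 61/3
d13 = 7/5
endpoint = (-97/4, 17)

Apply edit: d1 := 3/2
  d6 = d5/5 - d1/2 = 13/20
  d7 = d4/4 = 5
  d8 = d2/3 + 9 = 14
  d9 = d8/5 + d2 + 9 = 134/5
  d10 = d3*3 + d7 = 56
  d11 = d10 + 5 = 61
  d12 = d11/3 = 61/3
  d13 = d5/5 = 7/5
Walk from origin (0, 0):
  seg 1: right by d5 = 7 → (7, 0)
  seg 2: right by d7 = 5 → (12, 0)
  seg 3: up by d3 = 17 → (12, 17)
  seg 4: right by d13 = 7/5 → (67/5, 17)
  seg 5: left by d3 = 17 → (-18/5, 17)
  seg 6: left by d4 = 20 → (-118/5, 17)
  seg 7: left by d6 = 13/20 → (-97/4, 17)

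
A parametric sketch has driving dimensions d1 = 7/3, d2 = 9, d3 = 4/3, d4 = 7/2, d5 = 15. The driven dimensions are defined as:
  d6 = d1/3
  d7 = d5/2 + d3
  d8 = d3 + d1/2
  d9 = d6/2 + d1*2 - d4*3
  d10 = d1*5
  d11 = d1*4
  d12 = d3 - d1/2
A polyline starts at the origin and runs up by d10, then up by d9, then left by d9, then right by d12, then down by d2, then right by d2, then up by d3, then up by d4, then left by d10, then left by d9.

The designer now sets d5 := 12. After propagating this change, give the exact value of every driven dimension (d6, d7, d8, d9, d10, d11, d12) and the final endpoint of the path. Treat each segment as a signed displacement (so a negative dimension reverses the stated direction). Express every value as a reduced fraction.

Apply edit: d5 := 12
  d6 = d1/3 = 7/9
  d7 = d5/2 + d3 = 22/3
  d8 = d3 + d1/2 = 5/2
  d9 = d6/2 + d1*2 - d4*3 = -49/9
  d10 = d1*5 = 35/3
  d11 = d1*4 = 28/3
  d12 = d3 - d1/2 = 1/6
Walk from origin (0, 0):
  seg 1: up by d10 = 35/3 → (0, 35/3)
  seg 2: up by d9 = -49/9 → (0, 56/9)
  seg 3: left by d9 = -49/9 → (49/9, 56/9)
  seg 4: right by d12 = 1/6 → (101/18, 56/9)
  seg 5: down by d2 = 9 → (101/18, -25/9)
  seg 6: right by d2 = 9 → (263/18, -25/9)
  seg 7: up by d3 = 4/3 → (263/18, -13/9)
  seg 8: up by d4 = 7/2 → (263/18, 37/18)
  seg 9: left by d10 = 35/3 → (53/18, 37/18)
  seg 10: left by d9 = -49/9 → (151/18, 37/18)

d6 = 7/9
d7 = 22/3
d8 = 5/2
d9 = -49/9
d10 = 35/3
d11 = 28/3
d12 = 1/6
endpoint = (151/18, 37/18)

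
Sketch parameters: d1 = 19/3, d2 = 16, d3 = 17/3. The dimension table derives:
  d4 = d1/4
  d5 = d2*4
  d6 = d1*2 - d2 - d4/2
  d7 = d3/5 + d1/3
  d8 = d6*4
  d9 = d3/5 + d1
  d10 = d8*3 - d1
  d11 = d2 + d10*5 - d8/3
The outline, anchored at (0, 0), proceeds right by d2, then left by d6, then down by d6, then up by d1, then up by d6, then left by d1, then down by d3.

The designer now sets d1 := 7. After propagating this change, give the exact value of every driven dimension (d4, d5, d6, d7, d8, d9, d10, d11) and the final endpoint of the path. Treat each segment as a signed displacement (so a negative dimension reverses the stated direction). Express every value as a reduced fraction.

Apply edit: d1 := 7
  d4 = d1/4 = 7/4
  d5 = d2*4 = 64
  d6 = d1*2 - d2 - d4/2 = -23/8
  d7 = d3/5 + d1/3 = 52/15
  d8 = d6*4 = -23/2
  d9 = d3/5 + d1 = 122/15
  d10 = d8*3 - d1 = -83/2
  d11 = d2 + d10*5 - d8/3 = -563/3
Walk from origin (0, 0):
  seg 1: right by d2 = 16 → (16, 0)
  seg 2: left by d6 = -23/8 → (151/8, 0)
  seg 3: down by d6 = -23/8 → (151/8, 23/8)
  seg 4: up by d1 = 7 → (151/8, 79/8)
  seg 5: up by d6 = -23/8 → (151/8, 7)
  seg 6: left by d1 = 7 → (95/8, 7)
  seg 7: down by d3 = 17/3 → (95/8, 4/3)

d4 = 7/4
d5 = 64
d6 = -23/8
d7 = 52/15
d8 = -23/2
d9 = 122/15
d10 = -83/2
d11 = -563/3
endpoint = (95/8, 4/3)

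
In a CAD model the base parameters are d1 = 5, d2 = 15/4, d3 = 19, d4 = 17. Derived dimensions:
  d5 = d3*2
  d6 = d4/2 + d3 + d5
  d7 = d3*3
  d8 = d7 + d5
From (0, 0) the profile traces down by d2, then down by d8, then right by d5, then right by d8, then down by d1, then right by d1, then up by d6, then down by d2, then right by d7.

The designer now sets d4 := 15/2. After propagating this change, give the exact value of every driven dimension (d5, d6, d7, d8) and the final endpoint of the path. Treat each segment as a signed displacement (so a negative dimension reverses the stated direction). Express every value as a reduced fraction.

d5 = 38
d6 = 243/4
d7 = 57
d8 = 95
endpoint = (195, -187/4)

Apply edit: d4 := 15/2
  d5 = d3*2 = 38
  d6 = d4/2 + d3 + d5 = 243/4
  d7 = d3*3 = 57
  d8 = d7 + d5 = 95
Walk from origin (0, 0):
  seg 1: down by d2 = 15/4 → (0, -15/4)
  seg 2: down by d8 = 95 → (0, -395/4)
  seg 3: right by d5 = 38 → (38, -395/4)
  seg 4: right by d8 = 95 → (133, -395/4)
  seg 5: down by d1 = 5 → (133, -415/4)
  seg 6: right by d1 = 5 → (138, -415/4)
  seg 7: up by d6 = 243/4 → (138, -43)
  seg 8: down by d2 = 15/4 → (138, -187/4)
  seg 9: right by d7 = 57 → (195, -187/4)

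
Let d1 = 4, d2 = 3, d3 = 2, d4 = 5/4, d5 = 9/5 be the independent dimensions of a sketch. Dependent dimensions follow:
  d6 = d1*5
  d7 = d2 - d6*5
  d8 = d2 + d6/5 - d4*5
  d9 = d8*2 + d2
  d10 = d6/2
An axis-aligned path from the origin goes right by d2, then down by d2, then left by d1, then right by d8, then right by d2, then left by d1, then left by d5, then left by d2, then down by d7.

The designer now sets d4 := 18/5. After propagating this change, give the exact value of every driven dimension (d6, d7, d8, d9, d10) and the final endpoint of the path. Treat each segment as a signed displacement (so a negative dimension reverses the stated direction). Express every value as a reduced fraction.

Apply edit: d4 := 18/5
  d6 = d1*5 = 20
  d7 = d2 - d6*5 = -97
  d8 = d2 + d6/5 - d4*5 = -11
  d9 = d8*2 + d2 = -19
  d10 = d6/2 = 10
Walk from origin (0, 0):
  seg 1: right by d2 = 3 → (3, 0)
  seg 2: down by d2 = 3 → (3, -3)
  seg 3: left by d1 = 4 → (-1, -3)
  seg 4: right by d8 = -11 → (-12, -3)
  seg 5: right by d2 = 3 → (-9, -3)
  seg 6: left by d1 = 4 → (-13, -3)
  seg 7: left by d5 = 9/5 → (-74/5, -3)
  seg 8: left by d2 = 3 → (-89/5, -3)
  seg 9: down by d7 = -97 → (-89/5, 94)

d6 = 20
d7 = -97
d8 = -11
d9 = -19
d10 = 10
endpoint = (-89/5, 94)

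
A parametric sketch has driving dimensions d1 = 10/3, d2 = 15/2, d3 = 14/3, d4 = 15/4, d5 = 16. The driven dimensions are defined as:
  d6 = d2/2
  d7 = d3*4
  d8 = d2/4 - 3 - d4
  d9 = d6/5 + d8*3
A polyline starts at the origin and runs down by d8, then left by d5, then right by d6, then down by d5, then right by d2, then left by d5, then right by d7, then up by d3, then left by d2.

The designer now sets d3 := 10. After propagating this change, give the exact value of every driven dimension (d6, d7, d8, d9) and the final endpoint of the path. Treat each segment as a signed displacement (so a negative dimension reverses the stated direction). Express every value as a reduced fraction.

d6 = 15/4
d7 = 40
d8 = -39/8
d9 = -111/8
endpoint = (47/4, -9/8)

Apply edit: d3 := 10
  d6 = d2/2 = 15/4
  d7 = d3*4 = 40
  d8 = d2/4 - 3 - d4 = -39/8
  d9 = d6/5 + d8*3 = -111/8
Walk from origin (0, 0):
  seg 1: down by d8 = -39/8 → (0, 39/8)
  seg 2: left by d5 = 16 → (-16, 39/8)
  seg 3: right by d6 = 15/4 → (-49/4, 39/8)
  seg 4: down by d5 = 16 → (-49/4, -89/8)
  seg 5: right by d2 = 15/2 → (-19/4, -89/8)
  seg 6: left by d5 = 16 → (-83/4, -89/8)
  seg 7: right by d7 = 40 → (77/4, -89/8)
  seg 8: up by d3 = 10 → (77/4, -9/8)
  seg 9: left by d2 = 15/2 → (47/4, -9/8)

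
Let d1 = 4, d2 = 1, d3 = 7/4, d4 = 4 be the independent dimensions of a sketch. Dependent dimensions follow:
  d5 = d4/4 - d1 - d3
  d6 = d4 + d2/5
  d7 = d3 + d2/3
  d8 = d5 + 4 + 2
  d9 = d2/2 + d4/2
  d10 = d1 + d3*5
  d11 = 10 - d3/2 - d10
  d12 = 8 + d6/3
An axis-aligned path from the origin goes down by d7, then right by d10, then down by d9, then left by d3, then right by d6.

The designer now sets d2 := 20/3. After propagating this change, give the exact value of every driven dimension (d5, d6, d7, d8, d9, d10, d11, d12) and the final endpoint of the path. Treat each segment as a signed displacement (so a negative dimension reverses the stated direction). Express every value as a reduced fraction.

Apply edit: d2 := 20/3
  d5 = d4/4 - d1 - d3 = -19/4
  d6 = d4 + d2/5 = 16/3
  d7 = d3 + d2/3 = 143/36
  d8 = d5 + 4 + 2 = 5/4
  d9 = d2/2 + d4/2 = 16/3
  d10 = d1 + d3*5 = 51/4
  d11 = 10 - d3/2 - d10 = -29/8
  d12 = 8 + d6/3 = 88/9
Walk from origin (0, 0):
  seg 1: down by d7 = 143/36 → (0, -143/36)
  seg 2: right by d10 = 51/4 → (51/4, -143/36)
  seg 3: down by d9 = 16/3 → (51/4, -335/36)
  seg 4: left by d3 = 7/4 → (11, -335/36)
  seg 5: right by d6 = 16/3 → (49/3, -335/36)

d5 = -19/4
d6 = 16/3
d7 = 143/36
d8 = 5/4
d9 = 16/3
d10 = 51/4
d11 = -29/8
d12 = 88/9
endpoint = (49/3, -335/36)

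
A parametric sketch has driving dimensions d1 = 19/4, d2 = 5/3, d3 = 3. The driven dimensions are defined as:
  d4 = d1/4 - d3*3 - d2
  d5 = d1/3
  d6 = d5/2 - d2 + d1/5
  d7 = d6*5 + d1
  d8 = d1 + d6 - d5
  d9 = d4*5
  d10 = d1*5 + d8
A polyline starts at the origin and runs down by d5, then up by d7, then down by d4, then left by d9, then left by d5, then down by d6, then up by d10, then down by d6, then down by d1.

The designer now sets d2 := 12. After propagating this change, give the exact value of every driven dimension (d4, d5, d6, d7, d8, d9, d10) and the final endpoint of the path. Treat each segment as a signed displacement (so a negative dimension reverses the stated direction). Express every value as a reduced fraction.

Apply edit: d2 := 12
  d4 = d1/4 - d3*3 - d2 = -317/16
  d5 = d1/3 = 19/12
  d6 = d5/2 - d2 + d1/5 = -1231/120
  d7 = d6*5 + d1 = -1117/24
  d8 = d1 + d6 - d5 = -851/120
  d9 = d4*5 = -1585/16
  d10 = d1*5 + d8 = 1999/120
Walk from origin (0, 0):
  seg 1: down by d5 = 19/12 → (0, -19/12)
  seg 2: up by d7 = -1117/24 → (0, -385/8)
  seg 3: down by d4 = -317/16 → (0, -453/16)
  seg 4: left by d9 = -1585/16 → (1585/16, -453/16)
  seg 5: left by d5 = 19/12 → (4679/48, -453/16)
  seg 6: down by d6 = -1231/120 → (4679/48, -4333/240)
  seg 7: up by d10 = 1999/120 → (4679/48, -67/48)
  seg 8: down by d6 = -1231/120 → (4679/48, 709/80)
  seg 9: down by d1 = 19/4 → (4679/48, 329/80)

d4 = -317/16
d5 = 19/12
d6 = -1231/120
d7 = -1117/24
d8 = -851/120
d9 = -1585/16
d10 = 1999/120
endpoint = (4679/48, 329/80)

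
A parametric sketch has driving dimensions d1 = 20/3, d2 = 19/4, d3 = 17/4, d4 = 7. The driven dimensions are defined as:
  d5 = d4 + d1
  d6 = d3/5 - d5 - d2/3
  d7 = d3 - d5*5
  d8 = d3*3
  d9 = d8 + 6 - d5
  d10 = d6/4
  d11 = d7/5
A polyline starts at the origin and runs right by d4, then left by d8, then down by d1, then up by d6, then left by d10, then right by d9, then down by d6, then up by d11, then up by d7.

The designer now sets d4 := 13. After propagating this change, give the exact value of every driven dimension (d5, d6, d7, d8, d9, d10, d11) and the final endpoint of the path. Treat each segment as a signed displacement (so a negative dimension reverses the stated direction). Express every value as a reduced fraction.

Apply edit: d4 := 13
  d5 = d4 + d1 = 59/3
  d6 = d3/5 - d5 - d2/3 = -102/5
  d7 = d3 - d5*5 = -1129/12
  d8 = d3*3 = 51/4
  d9 = d8 + 6 - d5 = -11/12
  d10 = d6/4 = -51/10
  d11 = d7/5 = -1129/60
Walk from origin (0, 0):
  seg 1: right by d4 = 13 → (13, 0)
  seg 2: left by d8 = 51/4 → (1/4, 0)
  seg 3: down by d1 = 20/3 → (1/4, -20/3)
  seg 4: up by d6 = -102/5 → (1/4, -406/15)
  seg 5: left by d10 = -51/10 → (107/20, -406/15)
  seg 6: right by d9 = -11/12 → (133/30, -406/15)
  seg 7: down by d6 = -102/5 → (133/30, -20/3)
  seg 8: up by d11 = -1129/60 → (133/30, -1529/60)
  seg 9: up by d7 = -1129/12 → (133/30, -3587/30)

d5 = 59/3
d6 = -102/5
d7 = -1129/12
d8 = 51/4
d9 = -11/12
d10 = -51/10
d11 = -1129/60
endpoint = (133/30, -3587/30)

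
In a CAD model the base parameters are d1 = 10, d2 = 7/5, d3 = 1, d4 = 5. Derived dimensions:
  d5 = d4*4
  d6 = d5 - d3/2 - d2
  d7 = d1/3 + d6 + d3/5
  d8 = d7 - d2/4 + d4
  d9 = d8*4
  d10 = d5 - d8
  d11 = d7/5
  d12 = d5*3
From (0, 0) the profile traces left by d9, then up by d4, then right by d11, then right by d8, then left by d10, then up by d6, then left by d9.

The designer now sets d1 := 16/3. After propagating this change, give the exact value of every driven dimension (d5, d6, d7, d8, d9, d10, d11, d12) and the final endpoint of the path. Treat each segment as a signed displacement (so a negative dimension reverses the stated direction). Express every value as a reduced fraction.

d5 = 20
d6 = 181/10
d7 = 1807/90
d8 = 4451/180
d9 = 4451/45
d10 = -851/180
d11 = 1807/450
d12 = 60
endpoint = (-36979/225, 231/10)

Apply edit: d1 := 16/3
  d5 = d4*4 = 20
  d6 = d5 - d3/2 - d2 = 181/10
  d7 = d1/3 + d6 + d3/5 = 1807/90
  d8 = d7 - d2/4 + d4 = 4451/180
  d9 = d8*4 = 4451/45
  d10 = d5 - d8 = -851/180
  d11 = d7/5 = 1807/450
  d12 = d5*3 = 60
Walk from origin (0, 0):
  seg 1: left by d9 = 4451/45 → (-4451/45, 0)
  seg 2: up by d4 = 5 → (-4451/45, 5)
  seg 3: right by d11 = 1807/450 → (-42703/450, 5)
  seg 4: right by d8 = 4451/180 → (-63151/900, 5)
  seg 5: left by d10 = -851/180 → (-1636/25, 5)
  seg 6: up by d6 = 181/10 → (-1636/25, 231/10)
  seg 7: left by d9 = 4451/45 → (-36979/225, 231/10)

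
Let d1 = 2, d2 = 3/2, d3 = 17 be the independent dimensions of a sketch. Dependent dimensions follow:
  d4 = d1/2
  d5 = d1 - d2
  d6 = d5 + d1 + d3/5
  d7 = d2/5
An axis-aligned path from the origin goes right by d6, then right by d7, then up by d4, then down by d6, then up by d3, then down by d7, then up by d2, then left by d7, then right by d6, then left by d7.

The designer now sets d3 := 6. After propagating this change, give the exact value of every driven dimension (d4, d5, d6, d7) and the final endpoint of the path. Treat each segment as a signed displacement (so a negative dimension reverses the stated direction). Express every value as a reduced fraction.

Apply edit: d3 := 6
  d4 = d1/2 = 1
  d5 = d1 - d2 = 1/2
  d6 = d5 + d1 + d3/5 = 37/10
  d7 = d2/5 = 3/10
Walk from origin (0, 0):
  seg 1: right by d6 = 37/10 → (37/10, 0)
  seg 2: right by d7 = 3/10 → (4, 0)
  seg 3: up by d4 = 1 → (4, 1)
  seg 4: down by d6 = 37/10 → (4, -27/10)
  seg 5: up by d3 = 6 → (4, 33/10)
  seg 6: down by d7 = 3/10 → (4, 3)
  seg 7: up by d2 = 3/2 → (4, 9/2)
  seg 8: left by d7 = 3/10 → (37/10, 9/2)
  seg 9: right by d6 = 37/10 → (37/5, 9/2)
  seg 10: left by d7 = 3/10 → (71/10, 9/2)

d4 = 1
d5 = 1/2
d6 = 37/10
d7 = 3/10
endpoint = (71/10, 9/2)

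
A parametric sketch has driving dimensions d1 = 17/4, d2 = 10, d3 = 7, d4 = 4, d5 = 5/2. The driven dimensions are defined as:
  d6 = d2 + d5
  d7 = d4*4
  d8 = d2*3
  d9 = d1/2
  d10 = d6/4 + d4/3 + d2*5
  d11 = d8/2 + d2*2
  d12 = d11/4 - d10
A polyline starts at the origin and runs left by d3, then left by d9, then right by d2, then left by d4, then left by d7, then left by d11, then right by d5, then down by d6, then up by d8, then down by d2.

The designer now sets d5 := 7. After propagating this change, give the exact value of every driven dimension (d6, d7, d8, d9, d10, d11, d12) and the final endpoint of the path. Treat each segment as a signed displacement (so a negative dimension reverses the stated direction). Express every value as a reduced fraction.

d6 = 17
d7 = 16
d8 = 30
d9 = 17/8
d10 = 667/12
d11 = 35
d12 = -281/6
endpoint = (-377/8, 3)

Apply edit: d5 := 7
  d6 = d2 + d5 = 17
  d7 = d4*4 = 16
  d8 = d2*3 = 30
  d9 = d1/2 = 17/8
  d10 = d6/4 + d4/3 + d2*5 = 667/12
  d11 = d8/2 + d2*2 = 35
  d12 = d11/4 - d10 = -281/6
Walk from origin (0, 0):
  seg 1: left by d3 = 7 → (-7, 0)
  seg 2: left by d9 = 17/8 → (-73/8, 0)
  seg 3: right by d2 = 10 → (7/8, 0)
  seg 4: left by d4 = 4 → (-25/8, 0)
  seg 5: left by d7 = 16 → (-153/8, 0)
  seg 6: left by d11 = 35 → (-433/8, 0)
  seg 7: right by d5 = 7 → (-377/8, 0)
  seg 8: down by d6 = 17 → (-377/8, -17)
  seg 9: up by d8 = 30 → (-377/8, 13)
  seg 10: down by d2 = 10 → (-377/8, 3)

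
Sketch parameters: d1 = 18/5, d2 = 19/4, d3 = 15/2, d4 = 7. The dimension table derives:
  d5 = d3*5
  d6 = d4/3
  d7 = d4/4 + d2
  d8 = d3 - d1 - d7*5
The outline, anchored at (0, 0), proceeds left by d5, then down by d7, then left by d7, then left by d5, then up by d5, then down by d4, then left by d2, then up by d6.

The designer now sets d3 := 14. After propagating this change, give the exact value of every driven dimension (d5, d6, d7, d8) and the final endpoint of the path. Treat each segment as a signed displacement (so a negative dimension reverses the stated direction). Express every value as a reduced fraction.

d5 = 70
d6 = 7/3
d7 = 13/2
d8 = -221/10
endpoint = (-605/4, 353/6)

Apply edit: d3 := 14
  d5 = d3*5 = 70
  d6 = d4/3 = 7/3
  d7 = d4/4 + d2 = 13/2
  d8 = d3 - d1 - d7*5 = -221/10
Walk from origin (0, 0):
  seg 1: left by d5 = 70 → (-70, 0)
  seg 2: down by d7 = 13/2 → (-70, -13/2)
  seg 3: left by d7 = 13/2 → (-153/2, -13/2)
  seg 4: left by d5 = 70 → (-293/2, -13/2)
  seg 5: up by d5 = 70 → (-293/2, 127/2)
  seg 6: down by d4 = 7 → (-293/2, 113/2)
  seg 7: left by d2 = 19/4 → (-605/4, 113/2)
  seg 8: up by d6 = 7/3 → (-605/4, 353/6)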